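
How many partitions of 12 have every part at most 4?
p(12, parts ≤ 4) = 34

Partitions of 12 with all parts ≤ 4: 4+4+4, 4+4+3+1, 4+4+2+2, 4+4+2+1+1, 4+4+1+1+1+1, 4+3+3+2, 4+3+3+1+1, 4+3+2+2+1, 4+3+2+1+1+1, 4+3+1+1+1+1+1, 4+2+2+2+2, 4+2+2+2+1+1, 4+2+2+1+1+1+1, 4+2+1+1+1+1+1+1, 4+1+1+1+1+1+1+1+1, 3+3+3+3, 3+3+3+2+1, 3+3+3+1+1+1, 3+3+2+2+2, 3+3+2+2+1+1, 3+3+2+1+1+1+1, 3+3+1+1+1+1+1+1, 3+2+2+2+2+1, 3+2+2+2+1+1+1, 3+2+2+1+1+1+1+1, 3+2+1+1+1+1+1+1+1, 3+1+1+1+1+1+1+1+1+1, 2+2+2+2+2+2, 2+2+2+2+2+1+1, 2+2+2+2+1+1+1+1, … (34 total). Count = 34.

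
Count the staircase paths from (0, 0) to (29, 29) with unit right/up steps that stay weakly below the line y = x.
C_29 = 1002242216651368

These NE paths below the diagonal are counted by the Catalan number C_n = (1/(n + 1)) · C(2n, n). For n = 29: C_29 = (1/30) · C(58, 29) = 30067266499541040/30 = 1002242216651368.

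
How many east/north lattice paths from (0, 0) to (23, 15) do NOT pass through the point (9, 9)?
Number of paths = 13586775360

Total paths from (0, 0) to (23, 15): C(38, 23) = 15471286560. Paths through (9, 9): (paths (0, 0) → (9, 9)) × (paths (9, 9) → (23, 15)) = C(18, 9) · C(20, 14) = 48620 · 38760 = 1884511200. Avoidance count = 15471286560 − 1884511200 = 13586775360.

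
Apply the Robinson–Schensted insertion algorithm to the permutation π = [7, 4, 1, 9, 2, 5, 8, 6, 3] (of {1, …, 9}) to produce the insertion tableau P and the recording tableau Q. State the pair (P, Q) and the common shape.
P = [1, 2, 3, 6] / [4, 5] / [7, 8] / [9];  Q = [1, 4, 6, 7] / [2, 5] / [3, 8] / [9];  common shape = (4, 2, 2, 1)

Row-insert the values π_1, π_2, … into P one at a time, bumping the leftmost entry strictly greater than the inserted value down to the next row. The recording tableau Q records, in position (i, j), the step at which that cell was added to P.
  Insert 7 (step 1): P = [7];  Q = [1]
  Insert 4 (step 2): P = [4] / [7];  Q = [1] / [2]
  Insert 1 (step 3): P = [1] / [4] / [7];  Q = [1] / [2] / [3]
  Insert 9 (step 4): P = [1, 9] / [4] / [7];  Q = [1, 4] / [2] / [3]
  Insert 2 (step 5): P = [1, 2] / [4, 9] / [7];  Q = [1, 4] / [2, 5] / [3]
  Insert 5 (step 6): P = [1, 2, 5] / [4, 9] / [7];  Q = [1, 4, 6] / [2, 5] / [3]
  Insert 8 (step 7): P = [1, 2, 5, 8] / [4, 9] / [7];  Q = [1, 4, 6, 7] / [2, 5] / [3]
  Insert 6 (step 8): P = [1, 2, 5, 6] / [4, 8] / [7, 9];  Q = [1, 4, 6, 7] / [2, 5] / [3, 8]
  Insert 3 (step 9): P = [1, 2, 3, 6] / [4, 5] / [7, 8] / [9];  Q = [1, 4, 6, 7] / [2, 5] / [3, 8] / [9]
Final shape: (4, 2, 2, 1).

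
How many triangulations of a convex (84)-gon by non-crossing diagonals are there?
C_82 = 17526585015616776834735140517915655636396234280

These polygon triangulations are counted by the Catalan number C_n = (1/(n + 1)) · C(2n, n). For n = 82: C_82 = (1/83) · C(164, 82) = 1454706556296192477283016662986999417820887445240/83 = 17526585015616776834735140517915655636396234280.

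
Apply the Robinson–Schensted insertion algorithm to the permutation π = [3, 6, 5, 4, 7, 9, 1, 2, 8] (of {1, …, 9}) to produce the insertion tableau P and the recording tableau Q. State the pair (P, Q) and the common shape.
P = [1, 2, 7, 8] / [3, 4, 9] / [5] / [6];  Q = [1, 2, 5, 6] / [3, 8, 9] / [4] / [7];  common shape = (4, 3, 1, 1)

Row-insert the values π_1, π_2, … into P one at a time, bumping the leftmost entry strictly greater than the inserted value down to the next row. The recording tableau Q records, in position (i, j), the step at which that cell was added to P.
  Insert 3 (step 1): P = [3];  Q = [1]
  Insert 6 (step 2): P = [3, 6];  Q = [1, 2]
  Insert 5 (step 3): P = [3, 5] / [6];  Q = [1, 2] / [3]
  Insert 4 (step 4): P = [3, 4] / [5] / [6];  Q = [1, 2] / [3] / [4]
  Insert 7 (step 5): P = [3, 4, 7] / [5] / [6];  Q = [1, 2, 5] / [3] / [4]
  Insert 9 (step 6): P = [3, 4, 7, 9] / [5] / [6];  Q = [1, 2, 5, 6] / [3] / [4]
  Insert 1 (step 7): P = [1, 4, 7, 9] / [3] / [5] / [6];  Q = [1, 2, 5, 6] / [3] / [4] / [7]
  Insert 2 (step 8): P = [1, 2, 7, 9] / [3, 4] / [5] / [6];  Q = [1, 2, 5, 6] / [3, 8] / [4] / [7]
  Insert 8 (step 9): P = [1, 2, 7, 8] / [3, 4, 9] / [5] / [6];  Q = [1, 2, 5, 6] / [3, 8, 9] / [4] / [7]
Final shape: (4, 3, 1, 1).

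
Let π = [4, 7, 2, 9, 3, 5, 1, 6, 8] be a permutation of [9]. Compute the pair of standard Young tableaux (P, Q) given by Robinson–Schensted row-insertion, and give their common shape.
P = [1, 3, 5, 6, 8] / [2, 7, 9] / [4];  Q = [1, 2, 4, 8, 9] / [3, 5, 6] / [7];  common shape = (5, 3, 1)

Row-insert the values π_1, π_2, … into P one at a time, bumping the leftmost entry strictly greater than the inserted value down to the next row. The recording tableau Q records, in position (i, j), the step at which that cell was added to P.
  Insert 4 (step 1): P = [4];  Q = [1]
  Insert 7 (step 2): P = [4, 7];  Q = [1, 2]
  Insert 2 (step 3): P = [2, 7] / [4];  Q = [1, 2] / [3]
  Insert 9 (step 4): P = [2, 7, 9] / [4];  Q = [1, 2, 4] / [3]
  Insert 3 (step 5): P = [2, 3, 9] / [4, 7];  Q = [1, 2, 4] / [3, 5]
  Insert 5 (step 6): P = [2, 3, 5] / [4, 7, 9];  Q = [1, 2, 4] / [3, 5, 6]
  Insert 1 (step 7): P = [1, 3, 5] / [2, 7, 9] / [4];  Q = [1, 2, 4] / [3, 5, 6] / [7]
  Insert 6 (step 8): P = [1, 3, 5, 6] / [2, 7, 9] / [4];  Q = [1, 2, 4, 8] / [3, 5, 6] / [7]
  Insert 8 (step 9): P = [1, 3, 5, 6, 8] / [2, 7, 9] / [4];  Q = [1, 2, 4, 8, 9] / [3, 5, 6] / [7]
Final shape: (5, 3, 1).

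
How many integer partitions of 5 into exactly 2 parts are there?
p(5, 2 parts) = 2

Partitions of n into exactly k parts ↔ partitions of n − k into at most k parts (subtract 1 from each part). For n = 5, k = 2, the partitions are: 4+1, 3+2. Count = 2.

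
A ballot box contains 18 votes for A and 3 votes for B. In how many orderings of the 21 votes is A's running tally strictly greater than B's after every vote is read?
Strict-lead orderings = 950

Total orderings of the 21 votes with 18 for A: C(21, 18) = 1330. By the Bertrand ballot formula (Cycle Lemma / reflection principle), the number of orderings in which A is strictly ahead of B throughout is (p − q)/(p + q) · C(p + q, p) = (18 − 3)/(18 + 3) · 1330 = 950.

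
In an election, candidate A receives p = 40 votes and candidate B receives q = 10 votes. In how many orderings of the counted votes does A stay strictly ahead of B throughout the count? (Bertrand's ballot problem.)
Strict-lead orderings = 6163366902

Total orderings of the 50 votes with 40 for A: C(50, 40) = 10272278170. By the Bertrand ballot formula (Cycle Lemma / reflection principle), the number of orderings in which A is strictly ahead of B throughout is (p − q)/(p + q) · C(p + q, p) = (40 − 10)/(40 + 10) · 10272278170 = 6163366902.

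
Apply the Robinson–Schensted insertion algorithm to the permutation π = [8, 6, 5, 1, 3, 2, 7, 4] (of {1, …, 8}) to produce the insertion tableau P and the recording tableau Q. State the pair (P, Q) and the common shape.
P = [1, 2, 4] / [3, 7] / [5] / [6] / [8];  Q = [1, 5, 7] / [2, 8] / [3] / [4] / [6];  common shape = (3, 2, 1, 1, 1)

Row-insert the values π_1, π_2, … into P one at a time, bumping the leftmost entry strictly greater than the inserted value down to the next row. The recording tableau Q records, in position (i, j), the step at which that cell was added to P.
  Insert 8 (step 1): P = [8];  Q = [1]
  Insert 6 (step 2): P = [6] / [8];  Q = [1] / [2]
  Insert 5 (step 3): P = [5] / [6] / [8];  Q = [1] / [2] / [3]
  Insert 1 (step 4): P = [1] / [5] / [6] / [8];  Q = [1] / [2] / [3] / [4]
  Insert 3 (step 5): P = [1, 3] / [5] / [6] / [8];  Q = [1, 5] / [2] / [3] / [4]
  Insert 2 (step 6): P = [1, 2] / [3] / [5] / [6] / [8];  Q = [1, 5] / [2] / [3] / [4] / [6]
  Insert 7 (step 7): P = [1, 2, 7] / [3] / [5] / [6] / [8];  Q = [1, 5, 7] / [2] / [3] / [4] / [6]
  Insert 4 (step 8): P = [1, 2, 4] / [3, 7] / [5] / [6] / [8];  Q = [1, 5, 7] / [2, 8] / [3] / [4] / [6]
Final shape: (3, 2, 1, 1, 1).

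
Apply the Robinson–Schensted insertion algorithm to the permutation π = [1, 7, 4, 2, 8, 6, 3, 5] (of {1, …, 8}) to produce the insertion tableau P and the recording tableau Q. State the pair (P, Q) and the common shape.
P = [1, 2, 3, 5] / [4, 6] / [7, 8];  Q = [1, 2, 5, 8] / [3, 6] / [4, 7];  common shape = (4, 2, 2)

Row-insert the values π_1, π_2, … into P one at a time, bumping the leftmost entry strictly greater than the inserted value down to the next row. The recording tableau Q records, in position (i, j), the step at which that cell was added to P.
  Insert 1 (step 1): P = [1];  Q = [1]
  Insert 7 (step 2): P = [1, 7];  Q = [1, 2]
  Insert 4 (step 3): P = [1, 4] / [7];  Q = [1, 2] / [3]
  Insert 2 (step 4): P = [1, 2] / [4] / [7];  Q = [1, 2] / [3] / [4]
  Insert 8 (step 5): P = [1, 2, 8] / [4] / [7];  Q = [1, 2, 5] / [3] / [4]
  Insert 6 (step 6): P = [1, 2, 6] / [4, 8] / [7];  Q = [1, 2, 5] / [3, 6] / [4]
  Insert 3 (step 7): P = [1, 2, 3] / [4, 6] / [7, 8];  Q = [1, 2, 5] / [3, 6] / [4, 7]
  Insert 5 (step 8): P = [1, 2, 3, 5] / [4, 6] / [7, 8];  Q = [1, 2, 5, 8] / [3, 6] / [4, 7]
Final shape: (4, 2, 2).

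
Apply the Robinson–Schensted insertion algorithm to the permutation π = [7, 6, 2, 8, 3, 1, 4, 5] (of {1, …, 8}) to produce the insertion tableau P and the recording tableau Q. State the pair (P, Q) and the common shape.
P = [1, 3, 4, 5] / [2, 8] / [6] / [7];  Q = [1, 4, 7, 8] / [2, 5] / [3] / [6];  common shape = (4, 2, 1, 1)

Row-insert the values π_1, π_2, … into P one at a time, bumping the leftmost entry strictly greater than the inserted value down to the next row. The recording tableau Q records, in position (i, j), the step at which that cell was added to P.
  Insert 7 (step 1): P = [7];  Q = [1]
  Insert 6 (step 2): P = [6] / [7];  Q = [1] / [2]
  Insert 2 (step 3): P = [2] / [6] / [7];  Q = [1] / [2] / [3]
  Insert 8 (step 4): P = [2, 8] / [6] / [7];  Q = [1, 4] / [2] / [3]
  Insert 3 (step 5): P = [2, 3] / [6, 8] / [7];  Q = [1, 4] / [2, 5] / [3]
  Insert 1 (step 6): P = [1, 3] / [2, 8] / [6] / [7];  Q = [1, 4] / [2, 5] / [3] / [6]
  Insert 4 (step 7): P = [1, 3, 4] / [2, 8] / [6] / [7];  Q = [1, 4, 7] / [2, 5] / [3] / [6]
  Insert 5 (step 8): P = [1, 3, 4, 5] / [2, 8] / [6] / [7];  Q = [1, 4, 7, 8] / [2, 5] / [3] / [6]
Final shape: (4, 2, 1, 1).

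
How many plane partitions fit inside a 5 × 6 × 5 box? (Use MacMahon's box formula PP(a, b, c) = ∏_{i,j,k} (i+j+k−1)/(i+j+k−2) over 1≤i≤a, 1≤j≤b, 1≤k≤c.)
PP(5, 6, 5) = 3184461423

Evaluate the triple product over i = 1..5, j = 1..6, k = 1..5. The factors are (2/1) · (3/2) · (4/3) · (5/4) · (6/5) · (3/2) · (4/3) · (5/4) · … (150 factors total). The numerators and denominators telescope so the product is an integer; carrying out the multiplication exactly gives PP(5, 6, 5) = 3184461423.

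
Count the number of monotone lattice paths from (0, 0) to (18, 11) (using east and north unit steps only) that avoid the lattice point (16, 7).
Number of paths = 30919935

Total paths from (0, 0) to (18, 11): C(29, 18) = 34597290. Paths through (16, 7): (paths (0, 0) → (16, 7)) × (paths (16, 7) → (18, 11)) = C(23, 16) · C(6, 2) = 245157 · 15 = 3677355. Avoidance count = 34597290 − 3677355 = 30919935.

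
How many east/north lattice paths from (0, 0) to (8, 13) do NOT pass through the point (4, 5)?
Number of paths = 141120

Total paths from (0, 0) to (8, 13): C(21, 8) = 203490. Paths through (4, 5): (paths (0, 0) → (4, 5)) × (paths (4, 5) → (8, 13)) = C(9, 4) · C(12, 4) = 126 · 495 = 62370. Avoidance count = 203490 − 62370 = 141120.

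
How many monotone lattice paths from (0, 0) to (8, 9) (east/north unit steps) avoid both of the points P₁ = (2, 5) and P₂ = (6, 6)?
Number of paths = 11710

Inclusion–exclusion. Total paths: C(17, 8) = 24310. Through P₁: C(7, 2)·C(10, 6) = 4410. Through P₂: C(12, 6)·C(5, 2) = 9240. Since P₁ is strictly southwest of P₂, a monotone path through both must visit P₁ then P₂; paths through both = C(7, 2)·C(5, 4)·C(5, 2) = 1050. Avoid both = 24310 − 4410 − 9240 + 1050 = 11710.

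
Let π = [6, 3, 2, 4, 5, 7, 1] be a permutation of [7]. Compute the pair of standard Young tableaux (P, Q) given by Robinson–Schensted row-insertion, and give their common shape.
P = [1, 4, 5, 7] / [2] / [3] / [6];  Q = [1, 4, 5, 6] / [2] / [3] / [7];  common shape = (4, 1, 1, 1)

Row-insert the values π_1, π_2, … into P one at a time, bumping the leftmost entry strictly greater than the inserted value down to the next row. The recording tableau Q records, in position (i, j), the step at which that cell was added to P.
  Insert 6 (step 1): P = [6];  Q = [1]
  Insert 3 (step 2): P = [3] / [6];  Q = [1] / [2]
  Insert 2 (step 3): P = [2] / [3] / [6];  Q = [1] / [2] / [3]
  Insert 4 (step 4): P = [2, 4] / [3] / [6];  Q = [1, 4] / [2] / [3]
  Insert 5 (step 5): P = [2, 4, 5] / [3] / [6];  Q = [1, 4, 5] / [2] / [3]
  Insert 7 (step 6): P = [2, 4, 5, 7] / [3] / [6];  Q = [1, 4, 5, 6] / [2] / [3]
  Insert 1 (step 7): P = [1, 4, 5, 7] / [2] / [3] / [6];  Q = [1, 4, 5, 6] / [2] / [3] / [7]
Final shape: (4, 1, 1, 1).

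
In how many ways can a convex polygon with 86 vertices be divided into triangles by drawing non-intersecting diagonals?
C_84 = 270557451039395118028642463289168566420671280440

These polygon triangulations are counted by the Catalan number C_n = (1/(n + 1)) · C(2n, n). For n = 84: C_84 = (1/85) · C(168, 84) = 22997383338348585032434609379579328145757058837400/85 = 270557451039395118028642463289168566420671280440.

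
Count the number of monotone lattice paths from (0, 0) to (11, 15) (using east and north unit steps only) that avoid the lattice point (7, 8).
Number of paths = 5602610

Total paths from (0, 0) to (11, 15): C(26, 11) = 7726160. Paths through (7, 8): (paths (0, 0) → (7, 8)) × (paths (7, 8) → (11, 15)) = C(15, 7) · C(11, 4) = 6435 · 330 = 2123550. Avoidance count = 7726160 − 2123550 = 5602610.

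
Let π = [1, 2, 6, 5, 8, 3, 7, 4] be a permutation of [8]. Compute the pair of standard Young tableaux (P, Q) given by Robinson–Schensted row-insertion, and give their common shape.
P = [1, 2, 3, 4] / [5, 7] / [6, 8];  Q = [1, 2, 3, 5] / [4, 7] / [6, 8];  common shape = (4, 2, 2)

Row-insert the values π_1, π_2, … into P one at a time, bumping the leftmost entry strictly greater than the inserted value down to the next row. The recording tableau Q records, in position (i, j), the step at which that cell was added to P.
  Insert 1 (step 1): P = [1];  Q = [1]
  Insert 2 (step 2): P = [1, 2];  Q = [1, 2]
  Insert 6 (step 3): P = [1, 2, 6];  Q = [1, 2, 3]
  Insert 5 (step 4): P = [1, 2, 5] / [6];  Q = [1, 2, 3] / [4]
  Insert 8 (step 5): P = [1, 2, 5, 8] / [6];  Q = [1, 2, 3, 5] / [4]
  Insert 3 (step 6): P = [1, 2, 3, 8] / [5] / [6];  Q = [1, 2, 3, 5] / [4] / [6]
  Insert 7 (step 7): P = [1, 2, 3, 7] / [5, 8] / [6];  Q = [1, 2, 3, 5] / [4, 7] / [6]
  Insert 4 (step 8): P = [1, 2, 3, 4] / [5, 7] / [6, 8];  Q = [1, 2, 3, 5] / [4, 7] / [6, 8]
Final shape: (4, 2, 2).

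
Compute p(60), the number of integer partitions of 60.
p(60) = 966467

Compute p(n) via the recurrence p(n, m) = p(n, m−1) + p(n−m, m), where p(n, m) counts partitions of n with all parts ≤ m and p(n) = p(n, n). The base cases are p(0, m) = 1 and p(n, 0) = 0 for n > 0. Filling the table yields p(60) = 966467. (Euler's pentagonal recurrence is an alternative.)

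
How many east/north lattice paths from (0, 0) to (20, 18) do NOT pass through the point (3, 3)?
Number of paths = 22263546210

Total paths from (0, 0) to (20, 18): C(38, 20) = 33578000610. Paths through (3, 3): (paths (0, 0) → (3, 3)) × (paths (3, 3) → (20, 18)) = C(6, 3) · C(32, 17) = 20 · 565722720 = 11314454400. Avoidance count = 33578000610 − 11314454400 = 22263546210.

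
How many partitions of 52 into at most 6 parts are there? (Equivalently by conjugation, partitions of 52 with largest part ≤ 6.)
p(52, parts ≤ 6) = 10829

Use the recurrence p(n, m) = p(n, m−1) + p(n−m, m): either the largest part is < m (count p(n, m−1)) or the largest part is exactly m (remove one copy of m, count p(n−m, m)). With p(0, ·) = 1 this gives p(52, parts ≤ 6) = 10829. (By conjugating Young diagrams, this also counts partitions of 52 into at most 6 parts.)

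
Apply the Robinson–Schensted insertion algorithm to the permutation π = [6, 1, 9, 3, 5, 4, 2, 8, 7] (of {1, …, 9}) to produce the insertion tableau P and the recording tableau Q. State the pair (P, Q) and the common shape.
P = [1, 2, 4, 7] / [3, 8] / [5, 9] / [6];  Q = [1, 3, 5, 8] / [2, 4] / [6, 9] / [7];  common shape = (4, 2, 2, 1)

Row-insert the values π_1, π_2, … into P one at a time, bumping the leftmost entry strictly greater than the inserted value down to the next row. The recording tableau Q records, in position (i, j), the step at which that cell was added to P.
  Insert 6 (step 1): P = [6];  Q = [1]
  Insert 1 (step 2): P = [1] / [6];  Q = [1] / [2]
  Insert 9 (step 3): P = [1, 9] / [6];  Q = [1, 3] / [2]
  Insert 3 (step 4): P = [1, 3] / [6, 9];  Q = [1, 3] / [2, 4]
  Insert 5 (step 5): P = [1, 3, 5] / [6, 9];  Q = [1, 3, 5] / [2, 4]
  Insert 4 (step 6): P = [1, 3, 4] / [5, 9] / [6];  Q = [1, 3, 5] / [2, 4] / [6]
  Insert 2 (step 7): P = [1, 2, 4] / [3, 9] / [5] / [6];  Q = [1, 3, 5] / [2, 4] / [6] / [7]
  Insert 8 (step 8): P = [1, 2, 4, 8] / [3, 9] / [5] / [6];  Q = [1, 3, 5, 8] / [2, 4] / [6] / [7]
  Insert 7 (step 9): P = [1, 2, 4, 7] / [3, 8] / [5, 9] / [6];  Q = [1, 3, 5, 8] / [2, 4] / [6, 9] / [7]
Final shape: (4, 2, 2, 1).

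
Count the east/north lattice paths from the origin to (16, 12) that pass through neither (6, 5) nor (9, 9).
Number of paths = 17542779

Inclusion–exclusion. Total paths: C(28, 16) = 30421755. Through P₁: C(11, 6)·C(17, 10) = 8984976. Through P₂: C(18, 9)·C(10, 7) = 5834400. Since P₁ is strictly southwest of P₂, a monotone path through both must visit P₁ then P₂; paths through both = C(11, 6)·C(7, 3)·C(10, 7) = 1940400. Avoid both = 30421755 − 8984976 − 5834400 + 1940400 = 17542779.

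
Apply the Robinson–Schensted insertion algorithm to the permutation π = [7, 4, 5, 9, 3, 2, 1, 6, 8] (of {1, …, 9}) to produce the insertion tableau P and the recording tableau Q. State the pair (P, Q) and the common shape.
P = [1, 5, 6, 8] / [2, 9] / [3] / [4] / [7];  Q = [1, 3, 4, 9] / [2, 8] / [5] / [6] / [7];  common shape = (4, 2, 1, 1, 1)

Row-insert the values π_1, π_2, … into P one at a time, bumping the leftmost entry strictly greater than the inserted value down to the next row. The recording tableau Q records, in position (i, j), the step at which that cell was added to P.
  Insert 7 (step 1): P = [7];  Q = [1]
  Insert 4 (step 2): P = [4] / [7];  Q = [1] / [2]
  Insert 5 (step 3): P = [4, 5] / [7];  Q = [1, 3] / [2]
  Insert 9 (step 4): P = [4, 5, 9] / [7];  Q = [1, 3, 4] / [2]
  Insert 3 (step 5): P = [3, 5, 9] / [4] / [7];  Q = [1, 3, 4] / [2] / [5]
  Insert 2 (step 6): P = [2, 5, 9] / [3] / [4] / [7];  Q = [1, 3, 4] / [2] / [5] / [6]
  Insert 1 (step 7): P = [1, 5, 9] / [2] / [3] / [4] / [7];  Q = [1, 3, 4] / [2] / [5] / [6] / [7]
  Insert 6 (step 8): P = [1, 5, 6] / [2, 9] / [3] / [4] / [7];  Q = [1, 3, 4] / [2, 8] / [5] / [6] / [7]
  Insert 8 (step 9): P = [1, 5, 6, 8] / [2, 9] / [3] / [4] / [7];  Q = [1, 3, 4, 9] / [2, 8] / [5] / [6] / [7]
Final shape: (4, 2, 1, 1, 1).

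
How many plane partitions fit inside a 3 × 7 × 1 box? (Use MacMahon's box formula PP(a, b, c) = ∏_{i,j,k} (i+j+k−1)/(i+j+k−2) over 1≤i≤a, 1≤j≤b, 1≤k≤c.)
PP(3, 7, 1) = 120

Evaluate the triple product over i = 1..3, j = 1..7, k = 1..1. The factors are (2/1) · (3/2) · (4/3) · (5/4) · (6/5) · (7/6) · (8/7) · (3/2) · … (21 factors total). The numerators and denominators telescope so the product is an integer; carrying out the multiplication exactly gives PP(3, 7, 1) = 120.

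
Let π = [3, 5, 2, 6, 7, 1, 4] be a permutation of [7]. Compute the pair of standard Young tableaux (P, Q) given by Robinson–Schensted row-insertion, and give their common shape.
P = [1, 4, 6, 7] / [2, 5] / [3];  Q = [1, 2, 4, 5] / [3, 7] / [6];  common shape = (4, 2, 1)

Row-insert the values π_1, π_2, … into P one at a time, bumping the leftmost entry strictly greater than the inserted value down to the next row. The recording tableau Q records, in position (i, j), the step at which that cell was added to P.
  Insert 3 (step 1): P = [3];  Q = [1]
  Insert 5 (step 2): P = [3, 5];  Q = [1, 2]
  Insert 2 (step 3): P = [2, 5] / [3];  Q = [1, 2] / [3]
  Insert 6 (step 4): P = [2, 5, 6] / [3];  Q = [1, 2, 4] / [3]
  Insert 7 (step 5): P = [2, 5, 6, 7] / [3];  Q = [1, 2, 4, 5] / [3]
  Insert 1 (step 6): P = [1, 5, 6, 7] / [2] / [3];  Q = [1, 2, 4, 5] / [3] / [6]
  Insert 4 (step 7): P = [1, 4, 6, 7] / [2, 5] / [3];  Q = [1, 2, 4, 5] / [3, 7] / [6]
Final shape: (4, 2, 1).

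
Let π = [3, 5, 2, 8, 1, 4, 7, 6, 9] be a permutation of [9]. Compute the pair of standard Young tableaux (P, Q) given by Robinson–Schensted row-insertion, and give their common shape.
P = [1, 4, 6, 9] / [2, 5, 7] / [3, 8];  Q = [1, 2, 4, 9] / [3, 6, 7] / [5, 8];  common shape = (4, 3, 2)

Row-insert the values π_1, π_2, … into P one at a time, bumping the leftmost entry strictly greater than the inserted value down to the next row. The recording tableau Q records, in position (i, j), the step at which that cell was added to P.
  Insert 3 (step 1): P = [3];  Q = [1]
  Insert 5 (step 2): P = [3, 5];  Q = [1, 2]
  Insert 2 (step 3): P = [2, 5] / [3];  Q = [1, 2] / [3]
  Insert 8 (step 4): P = [2, 5, 8] / [3];  Q = [1, 2, 4] / [3]
  Insert 1 (step 5): P = [1, 5, 8] / [2] / [3];  Q = [1, 2, 4] / [3] / [5]
  Insert 4 (step 6): P = [1, 4, 8] / [2, 5] / [3];  Q = [1, 2, 4] / [3, 6] / [5]
  Insert 7 (step 7): P = [1, 4, 7] / [2, 5, 8] / [3];  Q = [1, 2, 4] / [3, 6, 7] / [5]
  Insert 6 (step 8): P = [1, 4, 6] / [2, 5, 7] / [3, 8];  Q = [1, 2, 4] / [3, 6, 7] / [5, 8]
  Insert 9 (step 9): P = [1, 4, 6, 9] / [2, 5, 7] / [3, 8];  Q = [1, 2, 4, 9] / [3, 6, 7] / [5, 8]
Final shape: (4, 3, 2).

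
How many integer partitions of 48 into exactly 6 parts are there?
p(48, 6 parts) = 4494

Partitions of n into exactly k parts are in bijection with partitions of n − k into at most k parts (subtract 1 from each part). So p(48, exactly 6) = p(42, parts ≤ 6). Computing via the recurrence p(m, j) = p(m, j−1) + p(m−j, j) gives 4494.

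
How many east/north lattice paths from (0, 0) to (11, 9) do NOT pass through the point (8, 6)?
Number of paths = 107900

Total paths from (0, 0) to (11, 9): C(20, 11) = 167960. Paths through (8, 6): (paths (0, 0) → (8, 6)) × (paths (8, 6) → (11, 9)) = C(14, 8) · C(6, 3) = 3003 · 20 = 60060. Avoidance count = 167960 − 60060 = 107900.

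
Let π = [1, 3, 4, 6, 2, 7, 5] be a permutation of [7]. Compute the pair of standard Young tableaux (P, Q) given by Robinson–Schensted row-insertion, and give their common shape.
P = [1, 2, 4, 5, 7] / [3, 6];  Q = [1, 2, 3, 4, 6] / [5, 7];  common shape = (5, 2)

Row-insert the values π_1, π_2, … into P one at a time, bumping the leftmost entry strictly greater than the inserted value down to the next row. The recording tableau Q records, in position (i, j), the step at which that cell was added to P.
  Insert 1 (step 1): P = [1];  Q = [1]
  Insert 3 (step 2): P = [1, 3];  Q = [1, 2]
  Insert 4 (step 3): P = [1, 3, 4];  Q = [1, 2, 3]
  Insert 6 (step 4): P = [1, 3, 4, 6];  Q = [1, 2, 3, 4]
  Insert 2 (step 5): P = [1, 2, 4, 6] / [3];  Q = [1, 2, 3, 4] / [5]
  Insert 7 (step 6): P = [1, 2, 4, 6, 7] / [3];  Q = [1, 2, 3, 4, 6] / [5]
  Insert 5 (step 7): P = [1, 2, 4, 5, 7] / [3, 6];  Q = [1, 2, 3, 4, 6] / [5, 7]
Final shape: (5, 2).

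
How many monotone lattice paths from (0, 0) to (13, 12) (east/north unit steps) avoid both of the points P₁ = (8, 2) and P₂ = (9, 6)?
Number of paths = 4061365

Inclusion–exclusion. Total paths: C(25, 13) = 5200300. Through P₁: C(10, 8)·C(15, 5) = 135135. Through P₂: C(15, 9)·C(10, 4) = 1051050. Since P₁ is strictly southwest of P₂, a monotone path through both must visit P₁ then P₂; paths through both = C(10, 8)·C(5, 1)·C(10, 4) = 47250. Avoid both = 5200300 − 135135 − 1051050 + 47250 = 4061365.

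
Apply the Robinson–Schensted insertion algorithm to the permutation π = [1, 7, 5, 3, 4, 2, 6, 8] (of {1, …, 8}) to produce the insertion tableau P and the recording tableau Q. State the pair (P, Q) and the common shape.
P = [1, 2, 4, 6, 8] / [3] / [5] / [7];  Q = [1, 2, 5, 7, 8] / [3] / [4] / [6];  common shape = (5, 1, 1, 1)

Row-insert the values π_1, π_2, … into P one at a time, bumping the leftmost entry strictly greater than the inserted value down to the next row. The recording tableau Q records, in position (i, j), the step at which that cell was added to P.
  Insert 1 (step 1): P = [1];  Q = [1]
  Insert 7 (step 2): P = [1, 7];  Q = [1, 2]
  Insert 5 (step 3): P = [1, 5] / [7];  Q = [1, 2] / [3]
  Insert 3 (step 4): P = [1, 3] / [5] / [7];  Q = [1, 2] / [3] / [4]
  Insert 4 (step 5): P = [1, 3, 4] / [5] / [7];  Q = [1, 2, 5] / [3] / [4]
  Insert 2 (step 6): P = [1, 2, 4] / [3] / [5] / [7];  Q = [1, 2, 5] / [3] / [4] / [6]
  Insert 6 (step 7): P = [1, 2, 4, 6] / [3] / [5] / [7];  Q = [1, 2, 5, 7] / [3] / [4] / [6]
  Insert 8 (step 8): P = [1, 2, 4, 6, 8] / [3] / [5] / [7];  Q = [1, 2, 5, 7, 8] / [3] / [4] / [6]
Final shape: (5, 1, 1, 1).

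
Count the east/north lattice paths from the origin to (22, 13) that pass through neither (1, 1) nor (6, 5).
Number of paths = 612254250

Inclusion–exclusion. Total paths: C(35, 22) = 1476337800. Through P₁: C(2, 1)·C(33, 21) = 709634640. Through P₂: C(11, 6)·C(24, 16) = 339787602. Since P₁ is strictly southwest of P₂, a monotone path through both must visit P₁ then P₂; paths through both = C(2, 1)·C(9, 5)·C(24, 16) = 185338692. Avoid both = 1476337800 − 709634640 − 339787602 + 185338692 = 612254250.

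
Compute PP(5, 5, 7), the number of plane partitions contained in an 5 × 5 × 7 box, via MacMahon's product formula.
PP(5, 5, 7) = 30107635272

Evaluate the triple product over i = 1..5, j = 1..5, k = 1..7. The factors are (2/1) · (3/2) · (4/3) · (5/4) · (6/5) · (7/6) · (8/7) · (3/2) · … (175 factors total). The numerators and denominators telescope so the product is an integer; carrying out the multiplication exactly gives PP(5, 5, 7) = 30107635272.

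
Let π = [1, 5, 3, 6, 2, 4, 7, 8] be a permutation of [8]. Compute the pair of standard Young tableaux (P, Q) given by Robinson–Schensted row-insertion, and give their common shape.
P = [1, 2, 4, 7, 8] / [3, 6] / [5];  Q = [1, 2, 4, 7, 8] / [3, 6] / [5];  common shape = (5, 2, 1)

Row-insert the values π_1, π_2, … into P one at a time, bumping the leftmost entry strictly greater than the inserted value down to the next row. The recording tableau Q records, in position (i, j), the step at which that cell was added to P.
  Insert 1 (step 1): P = [1];  Q = [1]
  Insert 5 (step 2): P = [1, 5];  Q = [1, 2]
  Insert 3 (step 3): P = [1, 3] / [5];  Q = [1, 2] / [3]
  Insert 6 (step 4): P = [1, 3, 6] / [5];  Q = [1, 2, 4] / [3]
  Insert 2 (step 5): P = [1, 2, 6] / [3] / [5];  Q = [1, 2, 4] / [3] / [5]
  Insert 4 (step 6): P = [1, 2, 4] / [3, 6] / [5];  Q = [1, 2, 4] / [3, 6] / [5]
  Insert 7 (step 7): P = [1, 2, 4, 7] / [3, 6] / [5];  Q = [1, 2, 4, 7] / [3, 6] / [5]
  Insert 8 (step 8): P = [1, 2, 4, 7, 8] / [3, 6] / [5];  Q = [1, 2, 4, 7, 8] / [3, 6] / [5]
Final shape: (5, 2, 1).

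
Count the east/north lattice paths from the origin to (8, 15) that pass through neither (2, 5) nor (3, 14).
Number of paths = 319326

Inclusion–exclusion. Total paths: C(23, 8) = 490314. Through P₁: C(7, 2)·C(16, 6) = 168168. Through P₂: C(17, 3)·C(6, 5) = 4080. Since P₁ is strictly southwest of P₂, a monotone path through both must visit P₁ then P₂; paths through both = C(7, 2)·C(10, 1)·C(6, 5) = 1260. Avoid both = 490314 − 168168 − 4080 + 1260 = 319326.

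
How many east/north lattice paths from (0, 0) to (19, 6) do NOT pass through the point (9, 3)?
Number of paths = 114180

Total paths from (0, 0) to (19, 6): C(25, 19) = 177100. Paths through (9, 3): (paths (0, 0) → (9, 3)) × (paths (9, 3) → (19, 6)) = C(12, 9) · C(13, 10) = 220 · 286 = 62920. Avoidance count = 177100 − 62920 = 114180.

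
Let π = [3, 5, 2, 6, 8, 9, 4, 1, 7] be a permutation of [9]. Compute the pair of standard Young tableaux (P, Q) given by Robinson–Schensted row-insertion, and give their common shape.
P = [1, 4, 6, 7, 9] / [2, 5, 8] / [3];  Q = [1, 2, 4, 5, 6] / [3, 7, 9] / [8];  common shape = (5, 3, 1)

Row-insert the values π_1, π_2, … into P one at a time, bumping the leftmost entry strictly greater than the inserted value down to the next row. The recording tableau Q records, in position (i, j), the step at which that cell was added to P.
  Insert 3 (step 1): P = [3];  Q = [1]
  Insert 5 (step 2): P = [3, 5];  Q = [1, 2]
  Insert 2 (step 3): P = [2, 5] / [3];  Q = [1, 2] / [3]
  Insert 6 (step 4): P = [2, 5, 6] / [3];  Q = [1, 2, 4] / [3]
  Insert 8 (step 5): P = [2, 5, 6, 8] / [3];  Q = [1, 2, 4, 5] / [3]
  Insert 9 (step 6): P = [2, 5, 6, 8, 9] / [3];  Q = [1, 2, 4, 5, 6] / [3]
  Insert 4 (step 7): P = [2, 4, 6, 8, 9] / [3, 5];  Q = [1, 2, 4, 5, 6] / [3, 7]
  Insert 1 (step 8): P = [1, 4, 6, 8, 9] / [2, 5] / [3];  Q = [1, 2, 4, 5, 6] / [3, 7] / [8]
  Insert 7 (step 9): P = [1, 4, 6, 7, 9] / [2, 5, 8] / [3];  Q = [1, 2, 4, 5, 6] / [3, 7, 9] / [8]
Final shape: (5, 3, 1).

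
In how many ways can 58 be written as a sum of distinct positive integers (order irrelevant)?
q(58) = 8808

A partition into distinct parts is a strictly decreasing sequence summing to n. The recurrence d(n, m) = d(n, m−1) + d(n−m, m−1) (use part m at most once) with q(n) = d(n, n) gives q(58) = 8808. (Euler's theorem: # distinct-part partitions = # odd-part partitions.)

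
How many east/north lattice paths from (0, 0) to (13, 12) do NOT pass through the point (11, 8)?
Number of paths = 4066570

Total paths from (0, 0) to (13, 12): C(25, 13) = 5200300. Paths through (11, 8): (paths (0, 0) → (11, 8)) × (paths (11, 8) → (13, 12)) = C(19, 11) · C(6, 2) = 75582 · 15 = 1133730. Avoidance count = 5200300 − 1133730 = 4066570.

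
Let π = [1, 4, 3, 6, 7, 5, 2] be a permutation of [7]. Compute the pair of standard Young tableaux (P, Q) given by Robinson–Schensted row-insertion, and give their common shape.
P = [1, 2, 5, 7] / [3, 6] / [4];  Q = [1, 2, 4, 5] / [3, 6] / [7];  common shape = (4, 2, 1)

Row-insert the values π_1, π_2, … into P one at a time, bumping the leftmost entry strictly greater than the inserted value down to the next row. The recording tableau Q records, in position (i, j), the step at which that cell was added to P.
  Insert 1 (step 1): P = [1];  Q = [1]
  Insert 4 (step 2): P = [1, 4];  Q = [1, 2]
  Insert 3 (step 3): P = [1, 3] / [4];  Q = [1, 2] / [3]
  Insert 6 (step 4): P = [1, 3, 6] / [4];  Q = [1, 2, 4] / [3]
  Insert 7 (step 5): P = [1, 3, 6, 7] / [4];  Q = [1, 2, 4, 5] / [3]
  Insert 5 (step 6): P = [1, 3, 5, 7] / [4, 6];  Q = [1, 2, 4, 5] / [3, 6]
  Insert 2 (step 7): P = [1, 2, 5, 7] / [3, 6] / [4];  Q = [1, 2, 4, 5] / [3, 6] / [7]
Final shape: (4, 2, 1).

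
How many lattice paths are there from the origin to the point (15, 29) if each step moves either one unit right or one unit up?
Number of paths = 229911617056

A monotone lattice path from (0, 0) to (15, 29) consists of 15 east steps and 29 north steps in some order, so it is determined by which 15 of the 44 steps are east. The count is C(44, 15) = 229911617056.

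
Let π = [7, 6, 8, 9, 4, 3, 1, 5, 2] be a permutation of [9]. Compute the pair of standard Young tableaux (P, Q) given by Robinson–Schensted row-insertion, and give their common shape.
P = [1, 2, 9] / [3, 5] / [4, 8] / [6] / [7];  Q = [1, 3, 4] / [2, 8] / [5, 9] / [6] / [7];  common shape = (3, 2, 2, 1, 1)

Row-insert the values π_1, π_2, … into P one at a time, bumping the leftmost entry strictly greater than the inserted value down to the next row. The recording tableau Q records, in position (i, j), the step at which that cell was added to P.
  Insert 7 (step 1): P = [7];  Q = [1]
  Insert 6 (step 2): P = [6] / [7];  Q = [1] / [2]
  Insert 8 (step 3): P = [6, 8] / [7];  Q = [1, 3] / [2]
  Insert 9 (step 4): P = [6, 8, 9] / [7];  Q = [1, 3, 4] / [2]
  Insert 4 (step 5): P = [4, 8, 9] / [6] / [7];  Q = [1, 3, 4] / [2] / [5]
  Insert 3 (step 6): P = [3, 8, 9] / [4] / [6] / [7];  Q = [1, 3, 4] / [2] / [5] / [6]
  Insert 1 (step 7): P = [1, 8, 9] / [3] / [4] / [6] / [7];  Q = [1, 3, 4] / [2] / [5] / [6] / [7]
  Insert 5 (step 8): P = [1, 5, 9] / [3, 8] / [4] / [6] / [7];  Q = [1, 3, 4] / [2, 8] / [5] / [6] / [7]
  Insert 2 (step 9): P = [1, 2, 9] / [3, 5] / [4, 8] / [6] / [7];  Q = [1, 3, 4] / [2, 8] / [5, 9] / [6] / [7]
Final shape: (3, 2, 2, 1, 1).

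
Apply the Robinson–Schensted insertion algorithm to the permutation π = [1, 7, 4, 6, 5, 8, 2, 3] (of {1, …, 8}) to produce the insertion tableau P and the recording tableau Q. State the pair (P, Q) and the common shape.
P = [1, 2, 3, 8] / [4, 5] / [6] / [7];  Q = [1, 2, 4, 6] / [3, 8] / [5] / [7];  common shape = (4, 2, 1, 1)

Row-insert the values π_1, π_2, … into P one at a time, bumping the leftmost entry strictly greater than the inserted value down to the next row. The recording tableau Q records, in position (i, j), the step at which that cell was added to P.
  Insert 1 (step 1): P = [1];  Q = [1]
  Insert 7 (step 2): P = [1, 7];  Q = [1, 2]
  Insert 4 (step 3): P = [1, 4] / [7];  Q = [1, 2] / [3]
  Insert 6 (step 4): P = [1, 4, 6] / [7];  Q = [1, 2, 4] / [3]
  Insert 5 (step 5): P = [1, 4, 5] / [6] / [7];  Q = [1, 2, 4] / [3] / [5]
  Insert 8 (step 6): P = [1, 4, 5, 8] / [6] / [7];  Q = [1, 2, 4, 6] / [3] / [5]
  Insert 2 (step 7): P = [1, 2, 5, 8] / [4] / [6] / [7];  Q = [1, 2, 4, 6] / [3] / [5] / [7]
  Insert 3 (step 8): P = [1, 2, 3, 8] / [4, 5] / [6] / [7];  Q = [1, 2, 4, 6] / [3, 8] / [5] / [7]
Final shape: (4, 2, 1, 1).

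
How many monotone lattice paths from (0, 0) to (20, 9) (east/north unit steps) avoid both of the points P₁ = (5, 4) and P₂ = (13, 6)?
Number of paths = 5486061

Inclusion–exclusion. Total paths: C(29, 20) = 10015005. Through P₁: C(9, 5)·C(20, 15) = 1953504. Through P₂: C(19, 13)·C(10, 7) = 3255840. Since P₁ is strictly southwest of P₂, a monotone path through both must visit P₁ then P₂; paths through both = C(9, 5)·C(10, 8)·C(10, 7) = 680400. Avoid both = 10015005 − 1953504 − 3255840 + 680400 = 5486061.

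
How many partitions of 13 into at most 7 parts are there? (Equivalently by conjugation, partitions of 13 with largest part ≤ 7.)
p(13, parts ≤ 7) = 82

Partitions of 13 with all parts ≤ 7: 7+6, 7+5+1, 7+4+2, 7+4+1+1, 7+3+3, 7+3+2+1, 7+3+1+1+1, 7+2+2+2, 7+2+2+1+1, 7+2+1+1+1+1, 7+1+1+1+1+1+1, 6+6+1, 6+5+2, 6+5+1+1, 6+4+3, 6+4+2+1, 6+4+1+1+1, 6+3+3+1, 6+3+2+2, 6+3+2+1+1, 6+3+1+1+1+1, 6+2+2+2+1, 6+2+2+1+1+1, 6+2+1+1+1+1+1, 6+1+1+1+1+1+1+1, 5+5+3, 5+5+2+1, 5+5+1+1+1, 5+4+4, 5+4+3+1, … (82 total). Count = 82.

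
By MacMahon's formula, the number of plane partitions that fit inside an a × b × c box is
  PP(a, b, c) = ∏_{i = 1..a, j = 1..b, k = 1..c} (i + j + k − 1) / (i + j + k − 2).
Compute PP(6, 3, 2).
PP(6, 3, 2) = 2520

Evaluate the triple product over i = 1..6, j = 1..3, k = 1..2. The factors are (2/1) · (3/2) · (3/2) · (4/3) · (4/3) · (5/4) · (3/2) · (4/3) · … (36 factors total). The numerators and denominators telescope so the product is an integer; carrying out the multiplication exactly gives PP(6, 3, 2) = 2520.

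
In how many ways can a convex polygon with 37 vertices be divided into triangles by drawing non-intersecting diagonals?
C_35 = 3116285494907301262

These polygon triangulations are counted by the Catalan number C_n = (1/(n + 1)) · C(2n, n). For n = 35: C_35 = (1/36) · C(70, 35) = 112186277816662845432/36 = 3116285494907301262.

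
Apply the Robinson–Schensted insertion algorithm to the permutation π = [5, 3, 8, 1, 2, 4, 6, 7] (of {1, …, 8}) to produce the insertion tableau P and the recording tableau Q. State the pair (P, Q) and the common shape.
P = [1, 2, 4, 6, 7] / [3, 8] / [5];  Q = [1, 3, 6, 7, 8] / [2, 5] / [4];  common shape = (5, 2, 1)

Row-insert the values π_1, π_2, … into P one at a time, bumping the leftmost entry strictly greater than the inserted value down to the next row. The recording tableau Q records, in position (i, j), the step at which that cell was added to P.
  Insert 5 (step 1): P = [5];  Q = [1]
  Insert 3 (step 2): P = [3] / [5];  Q = [1] / [2]
  Insert 8 (step 3): P = [3, 8] / [5];  Q = [1, 3] / [2]
  Insert 1 (step 4): P = [1, 8] / [3] / [5];  Q = [1, 3] / [2] / [4]
  Insert 2 (step 5): P = [1, 2] / [3, 8] / [5];  Q = [1, 3] / [2, 5] / [4]
  Insert 4 (step 6): P = [1, 2, 4] / [3, 8] / [5];  Q = [1, 3, 6] / [2, 5] / [4]
  Insert 6 (step 7): P = [1, 2, 4, 6] / [3, 8] / [5];  Q = [1, 3, 6, 7] / [2, 5] / [4]
  Insert 7 (step 8): P = [1, 2, 4, 6, 7] / [3, 8] / [5];  Q = [1, 3, 6, 7, 8] / [2, 5] / [4]
Final shape: (5, 2, 1).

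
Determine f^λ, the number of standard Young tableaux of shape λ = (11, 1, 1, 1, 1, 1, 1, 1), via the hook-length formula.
# SYT of shape (11, 1, 1, 1, 1, 1, 1, 1) = 19448

Hook-length formula: f^λ = n! / Π hook(c), product over all cells c of the Young diagram. For λ = (11, 1, 1, 1, 1, 1, 1, 1), n = 18 boxes. Hook lengths by row (left-to-right, top-to-bottom): [18, 10, 9, 8, 7, 6, 5, 4, 3, 2, 1]; [7]; [6]; [5]; [4]; [3]; [2]; [1]. Product of hooks = 329204736000. So f^λ = 18! / 329204736000 = 6402373705728000 / 329204736000 = 19448.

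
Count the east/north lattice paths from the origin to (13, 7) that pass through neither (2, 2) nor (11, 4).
Number of paths = 40962

Inclusion–exclusion. Total paths: C(20, 13) = 77520. Through P₁: C(4, 2)·C(16, 11) = 26208. Through P₂: C(15, 11)·C(5, 2) = 13650. Since P₁ is strictly southwest of P₂, a monotone path through both must visit P₁ then P₂; paths through both = C(4, 2)·C(11, 9)·C(5, 2) = 3300. Avoid both = 77520 − 26208 − 13650 + 3300 = 40962.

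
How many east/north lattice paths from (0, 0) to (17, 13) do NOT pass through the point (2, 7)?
Number of paths = 117806346

Total paths from (0, 0) to (17, 13): C(30, 17) = 119759850. Paths through (2, 7): (paths (0, 0) → (2, 7)) × (paths (2, 7) → (17, 13)) = C(9, 2) · C(21, 15) = 36 · 54264 = 1953504. Avoidance count = 119759850 − 1953504 = 117806346.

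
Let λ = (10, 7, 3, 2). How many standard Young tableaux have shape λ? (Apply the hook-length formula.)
# SYT of shape (10, 7, 3, 2) = 287260050

Hook-length formula: f^λ = n! / Π hook(c), product over all cells c of the Young diagram. For λ = (10, 7, 3, 2), n = 22 boxes. Hook lengths by row (left-to-right, top-to-bottom): [13, 12, 10, 8, 7, 6, 5, 3, 2, 1]; [9, 8, 6, 4, 3, 2, 1]; [4, 3, 1]; [2, 1]. Product of hooks = 3912833433600. So f^λ = 22! / 3912833433600 = 1124000727777607680000 / 3912833433600 = 287260050.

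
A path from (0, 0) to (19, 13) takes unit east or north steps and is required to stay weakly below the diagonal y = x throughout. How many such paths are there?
Number of paths = 121580760

By the reflection principle (André's argument), the number of monotone paths to (19, 13) with n ≤ m that never go above y = x is C(32, 19) − C(32, 20) = 347373600 − 225792840 = 121580760.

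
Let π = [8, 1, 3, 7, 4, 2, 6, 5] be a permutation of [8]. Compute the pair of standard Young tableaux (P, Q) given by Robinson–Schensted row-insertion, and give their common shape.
P = [1, 2, 4, 5] / [3, 6] / [7] / [8];  Q = [1, 3, 4, 7] / [2, 8] / [5] / [6];  common shape = (4, 2, 1, 1)

Row-insert the values π_1, π_2, … into P one at a time, bumping the leftmost entry strictly greater than the inserted value down to the next row. The recording tableau Q records, in position (i, j), the step at which that cell was added to P.
  Insert 8 (step 1): P = [8];  Q = [1]
  Insert 1 (step 2): P = [1] / [8];  Q = [1] / [2]
  Insert 3 (step 3): P = [1, 3] / [8];  Q = [1, 3] / [2]
  Insert 7 (step 4): P = [1, 3, 7] / [8];  Q = [1, 3, 4] / [2]
  Insert 4 (step 5): P = [1, 3, 4] / [7] / [8];  Q = [1, 3, 4] / [2] / [5]
  Insert 2 (step 6): P = [1, 2, 4] / [3] / [7] / [8];  Q = [1, 3, 4] / [2] / [5] / [6]
  Insert 6 (step 7): P = [1, 2, 4, 6] / [3] / [7] / [8];  Q = [1, 3, 4, 7] / [2] / [5] / [6]
  Insert 5 (step 8): P = [1, 2, 4, 5] / [3, 6] / [7] / [8];  Q = [1, 3, 4, 7] / [2, 8] / [5] / [6]
Final shape: (4, 2, 1, 1).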